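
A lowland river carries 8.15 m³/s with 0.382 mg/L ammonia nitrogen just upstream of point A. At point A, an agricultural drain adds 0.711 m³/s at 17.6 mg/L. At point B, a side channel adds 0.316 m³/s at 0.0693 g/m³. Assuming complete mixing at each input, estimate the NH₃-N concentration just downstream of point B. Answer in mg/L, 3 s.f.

1.71 mg/L

After input A: C = (8.15·0.382 + 0.711·17.6) / 8.861 = 1.764 mg/L.
After input B: C = (8.861·1.764 + 0.316·0.0693) / 9.177 = 1.705 mg/L.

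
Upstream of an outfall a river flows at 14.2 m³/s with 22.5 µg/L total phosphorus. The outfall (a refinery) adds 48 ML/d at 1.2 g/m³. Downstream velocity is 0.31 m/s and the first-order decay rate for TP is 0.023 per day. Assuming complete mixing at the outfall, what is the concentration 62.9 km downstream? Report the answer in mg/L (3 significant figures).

0.0633 mg/L

48 ML/d = 0.5556 m³/s.
22.5 µg/L = 0.0225 mg/L.
After complete mixing, C₀ = (0.5556·1.2 + 14.2·0.0225) / 14.76 = 0.06683 mg/L.
Travel time t = 6.29e+04 m / 0.31 m/s = 2.029e+05 s = 2.348 d.
C = 0.06683·exp(−0.023·2.348) = 0.06683·0.9474 = 0.06332 mg/L.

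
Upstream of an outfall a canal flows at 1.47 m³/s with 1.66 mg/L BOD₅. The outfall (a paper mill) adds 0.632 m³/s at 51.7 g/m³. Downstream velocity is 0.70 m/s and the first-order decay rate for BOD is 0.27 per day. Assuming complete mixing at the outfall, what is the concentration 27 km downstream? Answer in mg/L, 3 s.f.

14.8 mg/L

After complete mixing, C₀ = (0.632·51.7 + 1.47·1.66) / 2.102 = 16.71 mg/L.
Travel time t = 2.7e+04 m / 0.70 m/s = 3.857e+04 s = 0.4464 d.
C = 16.71·exp(−0.27·0.4464) = 16.71·0.8864 = 14.81 mg/L.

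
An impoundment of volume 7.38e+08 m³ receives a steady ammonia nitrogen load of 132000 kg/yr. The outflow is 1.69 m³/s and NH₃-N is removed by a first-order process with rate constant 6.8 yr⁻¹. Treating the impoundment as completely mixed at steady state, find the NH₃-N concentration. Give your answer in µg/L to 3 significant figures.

Outflow Q = 1.69 m³/s × 3.156e+07 s/yr = 5.333e+07 m³/yr.
Steady-state CSTR mass balance: W = Q·C + k·V·C, so C = W/(Q + kV).
Q + kV = 5.333e+07 + 6.8·7.38e+08 = 5.072e+09 m³/yr.
C = 132000/5.072e+09 = 2.603e-05 kg/m³ = 0.02603 mg/L = 26.03 µg/L.

26.0 µg/L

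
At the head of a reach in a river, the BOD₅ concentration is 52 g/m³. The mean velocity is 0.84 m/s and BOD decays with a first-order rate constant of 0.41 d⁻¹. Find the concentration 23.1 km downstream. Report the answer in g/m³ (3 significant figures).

45.6 g/m³

Travel time t = 23.1 km / 0.84 m/s = 2.31e+04/0.84 = 2.75e+04 s = 0.3183 d.
First-order decay: C = 52·exp(−0.41·0.3183) = 52·0.8777 = 45.64 g/m³.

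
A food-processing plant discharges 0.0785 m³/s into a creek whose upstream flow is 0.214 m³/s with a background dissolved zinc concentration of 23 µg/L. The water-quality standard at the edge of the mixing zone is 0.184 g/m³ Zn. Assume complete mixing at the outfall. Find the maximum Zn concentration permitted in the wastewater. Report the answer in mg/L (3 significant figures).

23 µg/L = 0.023 mg/L.
Mass balance: 0.184·0.2925 = 0.0785·Cₑ + 0.214·0.023.
Cₑ = (0.05382 − 0.004922) / 0.0785 = 0.6229 mg/L.

0.623 mg/L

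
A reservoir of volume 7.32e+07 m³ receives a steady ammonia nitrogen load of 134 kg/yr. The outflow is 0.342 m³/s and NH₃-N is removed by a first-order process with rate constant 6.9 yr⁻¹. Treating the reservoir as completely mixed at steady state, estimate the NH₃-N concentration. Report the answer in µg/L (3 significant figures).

0.260 µg/L

Outflow Q = 0.342 m³/s × 3.156e+07 s/yr = 1.079e+07 m³/yr.
Steady-state CSTR mass balance: W = Q·C + k·V·C, so C = W/(Q + kV).
Q + kV = 1.079e+07 + 6.9·7.32e+07 = 5.159e+08 m³/yr.
C = 134/5.159e+08 = 2.598e-07 kg/m³ = 0.0002598 mg/L = 0.2598 µg/L.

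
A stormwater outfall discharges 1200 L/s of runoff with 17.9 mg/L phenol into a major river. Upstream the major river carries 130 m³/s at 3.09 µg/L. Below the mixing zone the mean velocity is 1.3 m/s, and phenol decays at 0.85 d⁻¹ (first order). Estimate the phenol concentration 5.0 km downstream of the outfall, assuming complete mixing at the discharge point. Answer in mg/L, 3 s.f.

1200 L/s = 1.2 m³/s.
3.09 µg/L = 0.00309 mg/L.
After complete mixing, C₀ = (1.2·17.9 + 130·0.00309) / 131.2 = 0.1668 mg/L.
Travel time t = 5000 m / 1.3 m/s = 3846 s = 0.04452 d.
C = 0.1668·exp(−0.85·0.04452) = 0.1668·0.9629 = 0.1606 mg/L.

0.161 mg/L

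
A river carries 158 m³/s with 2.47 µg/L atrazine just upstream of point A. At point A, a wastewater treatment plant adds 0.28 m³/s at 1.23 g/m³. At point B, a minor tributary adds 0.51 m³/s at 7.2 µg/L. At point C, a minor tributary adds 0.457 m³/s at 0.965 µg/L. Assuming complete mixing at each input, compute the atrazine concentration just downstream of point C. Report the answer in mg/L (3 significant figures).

0.00464 mg/L

2.47 µg/L = 0.00247 mg/L.
After input A: C = (158·0.00247 + 0.28·1.23) / 158.3 = 0.004642 mg/L.
7.2 µg/L = 0.0072 mg/L.
After input B: C = (158.3·0.004642 + 0.51·0.0072) / 158.8 = 0.00465 mg/L.
0.965 µg/L = 0.000965 mg/L.
After input C: C = (158.8·0.00465 + 0.457·0.000965) / 159.2 = 0.004639 mg/L.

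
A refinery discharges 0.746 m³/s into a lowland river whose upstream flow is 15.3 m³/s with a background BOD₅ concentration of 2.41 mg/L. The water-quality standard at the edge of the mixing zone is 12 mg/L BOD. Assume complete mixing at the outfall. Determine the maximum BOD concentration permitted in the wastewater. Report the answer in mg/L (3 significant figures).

209 mg/L

Mass balance: 12·16.05 = 0.746·Cₑ + 15.3·2.41.
Cₑ = (192.6 − 36.87) / 0.746 = 208.7 mg/L.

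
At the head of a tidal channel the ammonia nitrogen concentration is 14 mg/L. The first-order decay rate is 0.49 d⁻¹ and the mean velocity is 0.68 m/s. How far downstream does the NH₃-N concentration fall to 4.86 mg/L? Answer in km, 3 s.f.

From C = C₀·e^(−kt), t = ln(C₀/C)/k = ln(14/4.86)/0.49 = 1.058/0.49 = 2.159 d.
Distance = v·t = 0.68 m/s × 1.866e+05 s = 1.269e+05 m = 126.9 km.

127 km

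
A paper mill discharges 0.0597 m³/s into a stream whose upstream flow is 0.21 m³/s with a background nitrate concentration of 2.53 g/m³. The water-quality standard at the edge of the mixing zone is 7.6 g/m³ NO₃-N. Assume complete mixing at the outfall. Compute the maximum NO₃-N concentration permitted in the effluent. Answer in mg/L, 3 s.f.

Mass balance: 7.6·0.2697 = 0.0597·Cₑ + 0.21·2.53.
Cₑ = (2.05 − 0.5313) / 0.0597 = 25.43 mg/L.

25.4 mg/L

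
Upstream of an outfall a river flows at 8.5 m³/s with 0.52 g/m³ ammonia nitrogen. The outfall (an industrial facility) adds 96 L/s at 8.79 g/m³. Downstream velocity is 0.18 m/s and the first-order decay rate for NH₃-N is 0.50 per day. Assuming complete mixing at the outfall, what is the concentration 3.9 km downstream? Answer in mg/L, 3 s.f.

96 L/s = 0.096 m³/s.
After complete mixing, C₀ = (0.096·8.79 + 8.5·0.52) / 8.596 = 0.6124 mg/L.
Travel time t = 3900 m / 0.18 m/s = 2.167e+04 s = 0.2508 d.
C = 0.6124·exp(−0.50·0.2508) = 0.6124·0.8822 = 0.5402 mg/L.

0.540 mg/L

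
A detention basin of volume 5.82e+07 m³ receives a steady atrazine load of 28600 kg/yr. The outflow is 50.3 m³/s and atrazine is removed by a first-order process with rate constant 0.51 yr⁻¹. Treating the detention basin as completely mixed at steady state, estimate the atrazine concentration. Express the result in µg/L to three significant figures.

17.7 µg/L

Outflow Q = 50.3 m³/s × 3.156e+07 s/yr = 1.587e+09 m³/yr.
Steady-state CSTR mass balance: W = Q·C + k·V·C, so C = W/(Q + kV).
Q + kV = 1.587e+09 + 0.51·5.82e+07 = 1.617e+09 m³/yr.
C = 28600/1.617e+09 = 1.769e-05 kg/m³ = 0.01769 mg/L = 17.69 µg/L.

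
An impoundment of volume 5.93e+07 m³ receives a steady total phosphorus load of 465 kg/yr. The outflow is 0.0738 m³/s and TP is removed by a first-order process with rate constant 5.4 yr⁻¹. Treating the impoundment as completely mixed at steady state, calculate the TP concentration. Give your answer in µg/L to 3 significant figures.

1.44 µg/L

Outflow Q = 0.0738 m³/s × 3.156e+07 s/yr = 2.329e+06 m³/yr.
Steady-state CSTR mass balance: W = Q·C + k·V·C, so C = W/(Q + kV).
Q + kV = 2.329e+06 + 5.4·5.93e+07 = 3.225e+08 m³/yr.
C = 465/3.225e+08 = 1.442e-06 kg/m³ = 0.001442 mg/L = 1.442 µg/L.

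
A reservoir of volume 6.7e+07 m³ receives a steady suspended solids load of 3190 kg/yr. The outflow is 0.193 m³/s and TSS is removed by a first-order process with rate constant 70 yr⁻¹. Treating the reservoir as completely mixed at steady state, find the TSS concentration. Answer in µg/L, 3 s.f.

0.679 µg/L

Outflow Q = 0.193 m³/s × 3.156e+07 s/yr = 6.091e+06 m³/yr.
Steady-state CSTR mass balance: W = Q·C + k·V·C, so C = W/(Q + kV).
Q + kV = 6.091e+06 + 70·6.7e+07 = 4.696e+09 m³/yr.
C = 3190/4.696e+09 = 6.793e-07 kg/m³ = 0.0006793 mg/L = 0.6793 µg/L.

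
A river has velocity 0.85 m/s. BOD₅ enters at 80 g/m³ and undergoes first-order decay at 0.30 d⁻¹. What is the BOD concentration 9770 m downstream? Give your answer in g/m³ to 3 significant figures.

76.9 g/m³

Travel time t = 9770 m / 0.85 m/s = 9770/0.85 = 1.149e+04 s = 0.133 d.
First-order decay: C = 80·exp(−0.30·0.133) = 80·0.9609 = 76.87 g/m³.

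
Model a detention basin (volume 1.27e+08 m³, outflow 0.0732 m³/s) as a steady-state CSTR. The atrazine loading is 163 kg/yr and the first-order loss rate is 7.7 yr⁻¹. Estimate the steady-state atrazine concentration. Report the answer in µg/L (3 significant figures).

0.166 µg/L

Outflow Q = 0.0732 m³/s × 3.156e+07 s/yr = 2.31e+06 m³/yr.
Steady-state CSTR mass balance: W = Q·C + k·V·C, so C = W/(Q + kV).
Q + kV = 2.31e+06 + 7.7·1.27e+08 = 9.802e+08 m³/yr.
C = 163/9.802e+08 = 1.663e-07 kg/m³ = 0.0001663 mg/L = 0.1663 µg/L.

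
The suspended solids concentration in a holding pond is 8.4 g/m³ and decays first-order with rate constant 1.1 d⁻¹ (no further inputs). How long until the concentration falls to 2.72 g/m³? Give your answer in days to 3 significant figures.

t = ln(C₀/C)/k = ln(8.4/2.72)/1.1 = 1.128/1.1 = 1.025 d.

1.03 d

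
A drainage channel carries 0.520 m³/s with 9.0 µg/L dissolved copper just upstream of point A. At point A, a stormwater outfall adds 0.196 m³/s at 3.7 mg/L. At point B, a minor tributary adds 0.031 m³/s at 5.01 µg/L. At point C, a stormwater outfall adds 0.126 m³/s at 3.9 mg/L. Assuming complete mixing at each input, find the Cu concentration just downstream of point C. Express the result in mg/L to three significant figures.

1.40 mg/L

9.0 µg/L = 0.009 mg/L.
After input A: C = (0.52·0.009 + 0.196·3.7) / 0.716 = 1.019 mg/L.
5.01 µg/L = 0.00501 mg/L.
After input B: C = (0.716·1.019 + 0.031·0.00501) / 0.747 = 0.9773 mg/L.
After input C: C = (0.747·0.9773 + 0.126·3.9) / 0.873 = 1.399 mg/L.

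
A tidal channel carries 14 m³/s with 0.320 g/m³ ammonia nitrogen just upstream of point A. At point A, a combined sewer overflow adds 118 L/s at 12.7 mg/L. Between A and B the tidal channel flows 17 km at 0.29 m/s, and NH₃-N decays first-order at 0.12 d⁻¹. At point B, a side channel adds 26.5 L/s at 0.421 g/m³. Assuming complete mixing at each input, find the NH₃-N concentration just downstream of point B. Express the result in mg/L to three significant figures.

0.390 mg/L

118 L/s = 0.118 m³/s.
After input A: C = (14·0.32 + 0.118·12.7) / 14.12 = 0.4235 mg/L.
Over the 17 km reach to input B (t = 5.862e+04 s = 0.6785 d), decay gives C = 0.4235·exp(−0.12·0.6785) = 0.3904 mg/L.
26.5 L/s = 0.0265 m³/s.
After input B: C = (14.12·0.3904 + 0.0265·0.421) / 14.14 = 0.3904 mg/L.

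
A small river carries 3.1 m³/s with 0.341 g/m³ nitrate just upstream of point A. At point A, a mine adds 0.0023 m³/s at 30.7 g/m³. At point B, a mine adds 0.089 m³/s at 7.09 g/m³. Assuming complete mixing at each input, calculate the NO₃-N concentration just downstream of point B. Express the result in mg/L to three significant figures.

0.551 mg/L

After input A: C = (3.1·0.341 + 0.0023·30.7) / 3.102 = 0.3635 mg/L.
After input B: C = (3.102·0.3635 + 0.089·7.09) / 3.191 = 0.5511 mg/L.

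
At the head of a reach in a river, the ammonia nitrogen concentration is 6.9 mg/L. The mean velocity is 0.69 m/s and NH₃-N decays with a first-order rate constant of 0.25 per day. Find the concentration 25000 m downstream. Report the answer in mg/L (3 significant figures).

6.21 mg/L

Travel time t = 25000 m / 0.69 m/s = 2.5e+04/0.69 = 3.623e+04 s = 0.4194 d.
First-order decay: C = 6.9·exp(−0.25·0.4194) = 6.9·0.9005 = 6.213 mg/L.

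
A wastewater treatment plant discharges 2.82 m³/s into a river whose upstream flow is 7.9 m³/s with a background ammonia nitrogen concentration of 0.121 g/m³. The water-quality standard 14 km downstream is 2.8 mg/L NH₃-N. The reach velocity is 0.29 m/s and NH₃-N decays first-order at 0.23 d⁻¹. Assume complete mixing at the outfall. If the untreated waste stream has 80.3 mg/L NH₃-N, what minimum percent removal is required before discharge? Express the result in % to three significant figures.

Travel time to the compliance point: t = 1.4e+04/0.29 = 4.828e+04 s = 0.5587 d; decay factor exp(−0.23·0.5587) = 0.8794.
So the concentration just after mixing may be at most 2.8/0.8794 = 3.184 mg/L.
Mass balance: 3.184·10.72 = 2.82·Cₑ + 7.9·0.121.
Cₑ = (34.13 − 0.9559) / 2.82 = 11.76 mg/L.
Required removal = 1 − 11.76/80.3 = 85.35 %.

85.3 %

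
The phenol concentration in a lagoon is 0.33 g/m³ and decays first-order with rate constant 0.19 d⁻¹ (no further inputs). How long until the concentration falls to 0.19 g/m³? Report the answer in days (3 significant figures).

t = ln(C₀/C)/k = ln(0.33/0.19)/0.19 = 0.5521/0.19 = 2.906 d.

2.91 d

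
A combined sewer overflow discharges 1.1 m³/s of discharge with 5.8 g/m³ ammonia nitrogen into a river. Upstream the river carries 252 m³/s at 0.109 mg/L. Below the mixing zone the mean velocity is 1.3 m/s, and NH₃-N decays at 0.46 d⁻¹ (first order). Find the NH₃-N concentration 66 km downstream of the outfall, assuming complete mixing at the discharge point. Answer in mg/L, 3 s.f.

0.102 mg/L

After complete mixing, C₀ = (1.1·5.8 + 252·0.109) / 253.1 = 0.1337 mg/L.
Travel time t = 6.6e+04 m / 1.3 m/s = 5.077e+04 s = 0.5876 d.
C = 0.1337·exp(−0.46·0.5876) = 0.1337·0.7632 = 0.1021 mg/L.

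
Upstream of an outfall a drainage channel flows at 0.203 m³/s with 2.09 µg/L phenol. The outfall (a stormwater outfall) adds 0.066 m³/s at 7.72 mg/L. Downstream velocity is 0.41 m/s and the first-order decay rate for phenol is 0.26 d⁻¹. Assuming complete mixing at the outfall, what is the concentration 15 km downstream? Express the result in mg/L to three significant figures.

2.09 µg/L = 0.00209 mg/L.
After complete mixing, C₀ = (0.066·7.72 + 0.203·0.00209) / 0.269 = 1.896 mg/L.
Travel time t = 1.5e+04 m / 0.41 m/s = 3.659e+04 s = 0.4234 d.
C = 1.896·exp(−0.26·0.4234) = 1.896·0.8957 = 1.698 mg/L.

1.70 mg/L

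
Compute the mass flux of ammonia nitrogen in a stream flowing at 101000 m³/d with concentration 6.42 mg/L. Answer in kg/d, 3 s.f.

101000 m³/d = 1.169 m³/s.
Mass flux = Q·C = 1.169 m³/s × 6.42 g/m³ = 7.505 g/s.
= 7.505 g/s × 86.4 = 648.4 kg/d.

648 kg/d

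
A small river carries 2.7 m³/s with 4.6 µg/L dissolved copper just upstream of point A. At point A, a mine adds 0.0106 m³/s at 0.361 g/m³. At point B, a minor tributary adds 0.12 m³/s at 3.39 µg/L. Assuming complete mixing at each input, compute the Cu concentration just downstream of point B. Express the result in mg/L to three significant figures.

0.00588 mg/L

4.6 µg/L = 0.0046 mg/L.
After input A: C = (2.7·0.0046 + 0.0106·0.361) / 2.711 = 0.005994 mg/L.
3.39 µg/L = 0.00339 mg/L.
After input B: C = (2.711·0.005994 + 0.12·0.00339) / 2.831 = 0.005883 mg/L.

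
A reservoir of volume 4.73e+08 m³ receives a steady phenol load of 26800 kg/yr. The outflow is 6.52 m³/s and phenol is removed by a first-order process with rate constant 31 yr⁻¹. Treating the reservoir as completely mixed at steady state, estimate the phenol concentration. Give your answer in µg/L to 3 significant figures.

1.80 µg/L

Outflow Q = 6.52 m³/s × 3.156e+07 s/yr = 2.058e+08 m³/yr.
Steady-state CSTR mass balance: W = Q·C + k·V·C, so C = W/(Q + kV).
Q + kV = 2.058e+08 + 31·4.73e+08 = 1.487e+10 m³/yr.
C = 26800/1.487e+10 = 1.802e-06 kg/m³ = 0.001802 mg/L = 1.802 µg/L.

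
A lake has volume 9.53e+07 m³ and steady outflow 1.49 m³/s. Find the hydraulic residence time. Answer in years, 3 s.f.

2.03 yr

Q = 1.49 m³/s × 3.156e+07 s/yr = 4.702e+07 m³/yr.
Hydraulic residence time τ = V/Q = 9.53e+07/4.702e+07 = 2.027 yr.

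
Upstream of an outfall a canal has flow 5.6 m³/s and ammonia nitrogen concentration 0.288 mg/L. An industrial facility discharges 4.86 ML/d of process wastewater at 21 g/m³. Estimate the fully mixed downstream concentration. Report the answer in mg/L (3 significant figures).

0.494 mg/L

4.86 ML/d = 0.05625 m³/s.
By mass balance at complete mixing, C = (0.05625·21 + 5.6·0.288) / (0.05625 + 5.6) = 2.794/5.656 = 0.494 mg/L.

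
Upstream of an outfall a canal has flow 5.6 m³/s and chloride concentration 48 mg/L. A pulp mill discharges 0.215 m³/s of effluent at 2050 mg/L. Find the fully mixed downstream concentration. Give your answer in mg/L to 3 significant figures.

122 mg/L

Flow-weighted mixing gives C = (0.215·2050 + 5.6·48) / (0.215 + 5.6) = 709.5/5.815 = 122 mg/L.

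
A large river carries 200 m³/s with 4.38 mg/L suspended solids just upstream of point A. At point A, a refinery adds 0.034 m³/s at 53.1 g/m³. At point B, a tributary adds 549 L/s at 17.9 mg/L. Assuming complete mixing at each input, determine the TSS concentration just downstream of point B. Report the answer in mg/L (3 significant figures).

4.43 mg/L

After input A: C = (200·4.38 + 0.034·53.1) / 200 = 4.388 mg/L.
549 L/s = 0.549 m³/s.
After input B: C = (200·4.388 + 0.549·17.9) / 200.6 = 4.425 mg/L.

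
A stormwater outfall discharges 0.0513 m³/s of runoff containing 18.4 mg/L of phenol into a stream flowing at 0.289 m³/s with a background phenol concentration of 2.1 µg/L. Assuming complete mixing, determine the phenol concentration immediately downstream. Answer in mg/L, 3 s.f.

2.1 µg/L = 0.0021 mg/L.
By mass balance at complete mixing, C = (0.0513·18.4 + 0.289·0.0021) / (0.0513 + 0.289) = 0.9445/0.3403 = 2.776 mg/L.

2.78 mg/L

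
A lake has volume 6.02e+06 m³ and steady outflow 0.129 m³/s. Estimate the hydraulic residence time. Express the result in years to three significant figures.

Q = 0.129 m³/s × 3.156e+07 s/yr = 4.071e+06 m³/yr.
Hydraulic residence time τ = V/Q = 6.02e+06/4.071e+06 = 1.479 yr.

1.48 yr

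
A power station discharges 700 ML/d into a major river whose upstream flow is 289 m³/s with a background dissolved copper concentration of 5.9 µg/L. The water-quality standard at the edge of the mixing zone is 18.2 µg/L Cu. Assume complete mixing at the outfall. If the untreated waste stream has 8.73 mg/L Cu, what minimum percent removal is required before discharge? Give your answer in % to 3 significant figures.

94.8 %

700 ML/d = 8.102 m³/s.
5.9 µg/L = 0.0059 mg/L.
18.2 µg/L = 0.0182 mg/L.
Mass balance: 0.0182·297.1 = 8.102·Cₑ + 289·0.0059.
Cₑ = (5.407 − 1.705) / 8.102 = 0.457 mg/L.
Required removal = 1 − 0.457/8.73 = 94.77 %.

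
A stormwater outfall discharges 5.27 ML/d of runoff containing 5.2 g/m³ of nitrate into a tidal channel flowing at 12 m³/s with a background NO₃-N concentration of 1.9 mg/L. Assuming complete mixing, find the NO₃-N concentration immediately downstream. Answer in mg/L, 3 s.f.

1.92 mg/L

5.27 ML/d = 0.061 m³/s.
Flow-weighted mixing gives C = (0.061·5.2 + 12·1.9) / (0.061 + 12) = 23.12/12.06 = 1.917 mg/L.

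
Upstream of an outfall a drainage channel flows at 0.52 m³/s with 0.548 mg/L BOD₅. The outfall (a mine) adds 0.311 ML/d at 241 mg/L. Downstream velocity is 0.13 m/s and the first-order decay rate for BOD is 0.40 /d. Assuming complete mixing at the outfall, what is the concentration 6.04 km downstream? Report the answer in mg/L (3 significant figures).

0.311 ML/d = 0.0036 m³/s.
After complete mixing, C₀ = (0.0036·241 + 0.52·0.548) / 0.5236 = 2.201 mg/L.
Travel time t = 6040 m / 0.13 m/s = 4.646e+04 s = 0.5377 d.
C = 2.201·exp(−0.40·0.5377) = 2.201·0.8065 = 1.775 mg/L.

1.78 mg/L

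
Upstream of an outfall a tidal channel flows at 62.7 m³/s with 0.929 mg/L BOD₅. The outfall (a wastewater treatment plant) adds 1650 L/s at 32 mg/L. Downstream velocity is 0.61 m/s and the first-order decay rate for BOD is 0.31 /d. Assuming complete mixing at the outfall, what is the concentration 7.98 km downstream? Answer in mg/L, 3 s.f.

1.65 mg/L

1650 L/s = 1.65 m³/s.
After complete mixing, C₀ = (1.65·32 + 62.7·0.929) / 64.35 = 1.726 mg/L.
Travel time t = 7980 m / 0.61 m/s = 1.308e+04 s = 0.1514 d.
C = 1.726·exp(−0.31·0.1514) = 1.726·0.9541 = 1.647 mg/L.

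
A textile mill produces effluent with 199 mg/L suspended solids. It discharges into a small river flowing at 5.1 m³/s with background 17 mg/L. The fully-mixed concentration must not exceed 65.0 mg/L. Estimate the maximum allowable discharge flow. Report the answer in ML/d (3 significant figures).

158 ML/d

Mass balance at complete mixing: C_std·(Q_w + Q_r) = Q_w·C_e + Q_r·C_b.
Rearranging, Q_w = Q_r·(C_std − C_b)/(C_e − C_std) = 5.1·(65 − 17) / (199 − 65) = 1.827 m³/s.
= 157.8 ML/d.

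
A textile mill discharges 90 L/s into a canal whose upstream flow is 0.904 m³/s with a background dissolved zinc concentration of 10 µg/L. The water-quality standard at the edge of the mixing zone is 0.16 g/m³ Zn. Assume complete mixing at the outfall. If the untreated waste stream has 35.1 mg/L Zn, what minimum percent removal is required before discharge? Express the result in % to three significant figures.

95.3 %

90 L/s = 0.09 m³/s.
10 µg/L = 0.01 mg/L.
Mass balance: 0.16·0.994 = 0.09·Cₑ + 0.904·0.01.
Cₑ = (0.159 − 0.00904) / 0.09 = 1.667 mg/L.
Required removal = 1 − 1.667/35.1 = 95.25 %.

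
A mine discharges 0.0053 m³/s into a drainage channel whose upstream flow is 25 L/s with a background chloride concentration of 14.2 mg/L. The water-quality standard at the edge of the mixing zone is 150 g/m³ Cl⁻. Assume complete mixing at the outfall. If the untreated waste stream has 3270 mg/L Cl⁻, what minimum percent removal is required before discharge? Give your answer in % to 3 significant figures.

25 L/s = 0.025 m³/s.
Mass balance: 150·0.0303 = 0.0053·Cₑ + 0.025·14.2.
Cₑ = (4.545 − 0.355) / 0.0053 = 790.6 mg/L.
Required removal = 1 − 790.6/3270 = 75.82 %.

75.8 %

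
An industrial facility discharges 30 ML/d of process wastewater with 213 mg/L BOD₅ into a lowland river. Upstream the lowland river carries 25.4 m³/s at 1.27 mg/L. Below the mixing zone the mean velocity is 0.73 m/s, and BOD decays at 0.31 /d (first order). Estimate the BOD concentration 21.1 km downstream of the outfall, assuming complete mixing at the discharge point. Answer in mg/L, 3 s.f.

3.72 mg/L

30 ML/d = 0.3472 m³/s.
After complete mixing, C₀ = (0.3472·213 + 25.4·1.27) / 25.75 = 4.125 mg/L.
Travel time t = 2.11e+04 m / 0.73 m/s = 2.89e+04 s = 0.3345 d.
C = 4.125·exp(−0.31·0.3345) = 4.125·0.9015 = 3.719 mg/L.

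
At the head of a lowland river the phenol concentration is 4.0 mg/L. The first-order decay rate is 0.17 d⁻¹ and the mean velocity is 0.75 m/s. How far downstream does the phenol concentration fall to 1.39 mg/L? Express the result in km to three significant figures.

403 km

From C = C₀·e^(−kt), t = ln(C₀/C)/k = ln(4.0/1.39)/0.17 = 1.057/0.17 = 6.218 d.
Distance = v·t = 0.75 m/s × 5.372e+05 s = 4.029e+05 m = 402.9 km.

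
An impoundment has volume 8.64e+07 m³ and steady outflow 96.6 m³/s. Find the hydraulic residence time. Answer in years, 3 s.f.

0.0283 yr

Q = 96.6 m³/s × 3.156e+07 s/yr = 3.048e+09 m³/yr.
Hydraulic residence time τ = V/Q = 8.64e+07/3.048e+09 = 0.02834 yr.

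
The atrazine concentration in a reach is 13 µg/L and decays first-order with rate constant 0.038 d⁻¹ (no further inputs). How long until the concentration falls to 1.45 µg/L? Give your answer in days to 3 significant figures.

57.7 d

t = ln(C₀/C)/k = ln(13/1.45)/0.038 = 2.193/0.038 = 57.72 d.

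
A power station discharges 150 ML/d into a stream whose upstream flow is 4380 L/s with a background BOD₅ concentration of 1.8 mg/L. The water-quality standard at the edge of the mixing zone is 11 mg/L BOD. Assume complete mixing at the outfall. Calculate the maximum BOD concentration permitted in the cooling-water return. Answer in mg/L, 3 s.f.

34.2 mg/L

150 ML/d = 1.736 m³/s.
4380 L/s = 4.38 m³/s.
Mass balance: 11·6.116 = 1.736·Cₑ + 4.38·1.8.
Cₑ = (67.28 − 7.884) / 1.736 = 34.21 mg/L.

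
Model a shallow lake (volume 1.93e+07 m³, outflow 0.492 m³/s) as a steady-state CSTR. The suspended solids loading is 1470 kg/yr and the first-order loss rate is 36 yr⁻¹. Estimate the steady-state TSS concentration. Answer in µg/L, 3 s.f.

2.07 µg/L

Outflow Q = 0.492 m³/s × 3.156e+07 s/yr = 1.553e+07 m³/yr.
Steady-state CSTR mass balance: W = Q·C + k·V·C, so C = W/(Q + kV).
Q + kV = 1.553e+07 + 36·1.93e+07 = 7.103e+08 m³/yr.
C = 1470/7.103e+08 = 2.069e-06 kg/m³ = 0.002069 mg/L = 2.069 µg/L.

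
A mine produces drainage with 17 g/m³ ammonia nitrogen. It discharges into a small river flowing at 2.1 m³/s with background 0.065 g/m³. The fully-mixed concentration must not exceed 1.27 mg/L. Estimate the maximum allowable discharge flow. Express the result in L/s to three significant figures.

Mass balance at complete mixing: C_std·(Q_w + Q_r) = Q_w·C_e + Q_r·C_b.
Rearranging, Q_w = Q_r·(C_std − C_b)/(C_e − C_std) = 2.1·(1.27 − 0.065) / (17 − 1.27) = 0.1609 m³/s.
= 160.9 L/s.

161 L/s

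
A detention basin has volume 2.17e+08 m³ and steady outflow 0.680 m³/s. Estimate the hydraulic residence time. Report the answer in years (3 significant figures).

10.1 yr

Q = 0.680 m³/s × 3.156e+07 s/yr = 2.146e+07 m³/yr.
Hydraulic residence time τ = V/Q = 2.17e+08/2.146e+07 = 10.11 yr.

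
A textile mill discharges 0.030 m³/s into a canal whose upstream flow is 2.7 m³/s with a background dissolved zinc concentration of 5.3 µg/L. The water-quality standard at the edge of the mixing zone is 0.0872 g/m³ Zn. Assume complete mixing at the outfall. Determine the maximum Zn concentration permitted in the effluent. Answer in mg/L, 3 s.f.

7.46 mg/L

5.3 µg/L = 0.0053 mg/L.
Mass balance: 0.0872·2.73 = 0.03·Cₑ + 2.7·0.0053.
Cₑ = (0.2381 − 0.01431) / 0.03 = 7.458 mg/L.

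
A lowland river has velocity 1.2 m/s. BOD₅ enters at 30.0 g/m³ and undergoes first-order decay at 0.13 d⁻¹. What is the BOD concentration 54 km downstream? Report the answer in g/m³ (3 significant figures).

Travel time t = 54 km / 1.2 m/s = 5.4e+04/1.2 = 4.5e+04 s = 0.5208 d.
First-order decay: C = 30.0·exp(−0.13·0.5208) = 30.0·0.9345 = 28.04 g/m³.

28.0 g/m³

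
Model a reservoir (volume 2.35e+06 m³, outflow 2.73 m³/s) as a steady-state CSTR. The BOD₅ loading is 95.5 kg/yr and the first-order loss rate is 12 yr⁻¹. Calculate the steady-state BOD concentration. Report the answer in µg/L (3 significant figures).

Outflow Q = 2.73 m³/s × 3.156e+07 s/yr = 8.615e+07 m³/yr.
Steady-state CSTR mass balance: W = Q·C + k·V·C, so C = W/(Q + kV).
Q + kV = 8.615e+07 + 12·2.35e+06 = 1.144e+08 m³/yr.
C = 95.5/1.144e+08 = 8.351e-07 kg/m³ = 0.0008351 mg/L = 0.8351 µg/L.

0.835 µg/L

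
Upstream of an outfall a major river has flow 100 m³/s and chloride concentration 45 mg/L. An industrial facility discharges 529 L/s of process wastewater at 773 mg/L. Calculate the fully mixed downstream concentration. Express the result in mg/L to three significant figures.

48.8 mg/L

529 L/s = 0.529 m³/s.
Conservation of mass across the mixing zone: C = (0.529·773 + 100·45) / (0.529 + 100) = 4909/100.5 = 48.83 mg/L.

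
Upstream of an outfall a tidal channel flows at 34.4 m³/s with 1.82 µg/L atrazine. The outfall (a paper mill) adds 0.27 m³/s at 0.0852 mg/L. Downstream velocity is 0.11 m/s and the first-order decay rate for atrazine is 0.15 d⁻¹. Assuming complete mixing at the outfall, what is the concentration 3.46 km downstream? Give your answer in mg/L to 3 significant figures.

0.00234 mg/L

1.82 µg/L = 0.00182 mg/L.
After complete mixing, C₀ = (0.27·0.0852 + 34.4·0.00182) / 34.67 = 0.002469 mg/L.
Travel time t = 3460 m / 0.11 m/s = 3.145e+04 s = 0.3641 d.
C = 0.002469·exp(−0.15·0.3641) = 0.002469·0.9469 = 0.002338 mg/L.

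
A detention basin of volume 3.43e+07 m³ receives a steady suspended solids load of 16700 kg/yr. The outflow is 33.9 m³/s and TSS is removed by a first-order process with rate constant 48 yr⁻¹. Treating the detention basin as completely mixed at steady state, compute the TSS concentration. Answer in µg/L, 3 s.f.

6.15 µg/L

Outflow Q = 33.9 m³/s × 3.156e+07 s/yr = 1.07e+09 m³/yr.
Steady-state CSTR mass balance: W = Q·C + k·V·C, so C = W/(Q + kV).
Q + kV = 1.07e+09 + 48·3.43e+07 = 2.716e+09 m³/yr.
C = 16700/2.716e+09 = 6.148e-06 kg/m³ = 0.006148 mg/L = 6.148 µg/L.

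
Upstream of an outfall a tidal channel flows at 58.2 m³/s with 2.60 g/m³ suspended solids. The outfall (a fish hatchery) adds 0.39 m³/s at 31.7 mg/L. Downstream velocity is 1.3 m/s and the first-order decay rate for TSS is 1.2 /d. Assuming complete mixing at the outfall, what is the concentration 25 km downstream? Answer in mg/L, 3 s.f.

After complete mixing, C₀ = (0.39·31.7 + 58.2·2.6) / 58.59 = 2.794 mg/L.
Travel time t = 2.5e+04 m / 1.3 m/s = 1.923e+04 s = 0.2226 d.
C = 2.794·exp(−1.2·0.2226) = 2.794·0.7656 = 2.139 mg/L.

2.14 mg/L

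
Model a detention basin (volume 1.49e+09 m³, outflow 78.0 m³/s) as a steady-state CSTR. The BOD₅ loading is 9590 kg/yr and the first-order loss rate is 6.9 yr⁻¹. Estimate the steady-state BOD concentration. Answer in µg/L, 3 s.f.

Outflow Q = 78.0 m³/s × 3.156e+07 s/yr = 2.461e+09 m³/yr.
Steady-state CSTR mass balance: W = Q·C + k·V·C, so C = W/(Q + kV).
Q + kV = 2.461e+09 + 6.9·1.49e+09 = 1.274e+10 m³/yr.
C = 9590/1.274e+10 = 7.526e-07 kg/m³ = 0.0007526 mg/L = 0.7526 µg/L.

0.753 µg/L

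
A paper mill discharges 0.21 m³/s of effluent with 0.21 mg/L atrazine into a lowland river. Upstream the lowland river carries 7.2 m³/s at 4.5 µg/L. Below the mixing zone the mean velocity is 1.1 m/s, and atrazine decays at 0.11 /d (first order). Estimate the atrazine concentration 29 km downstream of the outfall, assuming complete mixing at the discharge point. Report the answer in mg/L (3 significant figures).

0.00998 mg/L

4.5 µg/L = 0.0045 mg/L.
After complete mixing, C₀ = (0.21·0.21 + 7.2·0.0045) / 7.41 = 0.01032 mg/L.
Travel time t = 2.9e+04 m / 1.1 m/s = 2.636e+04 s = 0.3051 d.
C = 0.01032·exp(−0.11·0.3051) = 0.01032·0.967 = 0.009983 mg/L.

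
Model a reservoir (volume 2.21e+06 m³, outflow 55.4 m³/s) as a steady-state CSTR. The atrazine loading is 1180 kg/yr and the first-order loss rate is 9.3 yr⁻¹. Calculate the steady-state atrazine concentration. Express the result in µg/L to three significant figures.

0.667 µg/L

Outflow Q = 55.4 m³/s × 3.156e+07 s/yr = 1.748e+09 m³/yr.
Steady-state CSTR mass balance: W = Q·C + k·V·C, so C = W/(Q + kV).
Q + kV = 1.748e+09 + 9.3·2.21e+06 = 1.769e+09 m³/yr.
C = 1180/1.769e+09 = 6.671e-07 kg/m³ = 0.0006671 mg/L = 0.6671 µg/L.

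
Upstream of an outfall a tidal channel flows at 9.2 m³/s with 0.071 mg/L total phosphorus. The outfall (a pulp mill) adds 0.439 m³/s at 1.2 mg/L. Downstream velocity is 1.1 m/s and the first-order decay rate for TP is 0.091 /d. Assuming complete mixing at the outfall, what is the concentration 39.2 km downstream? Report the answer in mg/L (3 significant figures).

0.118 mg/L

After complete mixing, C₀ = (0.439·1.2 + 9.2·0.071) / 9.639 = 0.1224 mg/L.
Travel time t = 3.92e+04 m / 1.1 m/s = 3.564e+04 s = 0.4125 d.
C = 0.1224·exp(−0.091·0.4125) = 0.1224·0.9632 = 0.1179 mg/L.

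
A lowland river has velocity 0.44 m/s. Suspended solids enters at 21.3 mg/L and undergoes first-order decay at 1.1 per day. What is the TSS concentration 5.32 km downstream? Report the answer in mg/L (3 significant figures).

Travel time t = 5.32 km / 0.44 m/s = 5320/0.44 = 1.209e+04 s = 0.1399 d.
First-order decay: C = 21.3·exp(−1.1·0.1399) = 21.3·0.8573 = 18.26 mg/L.

18.3 mg/L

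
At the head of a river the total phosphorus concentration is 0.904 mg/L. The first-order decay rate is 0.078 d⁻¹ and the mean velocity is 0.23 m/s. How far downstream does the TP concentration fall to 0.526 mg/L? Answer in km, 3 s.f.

138 km

From C = C₀·e^(−kt), t = ln(C₀/C)/k = ln(0.904/0.526)/0.078 = 0.5415/0.078 = 6.943 d.
Distance = v·t = 0.23 m/s × 5.998e+05 s = 1.38e+05 m = 138 km.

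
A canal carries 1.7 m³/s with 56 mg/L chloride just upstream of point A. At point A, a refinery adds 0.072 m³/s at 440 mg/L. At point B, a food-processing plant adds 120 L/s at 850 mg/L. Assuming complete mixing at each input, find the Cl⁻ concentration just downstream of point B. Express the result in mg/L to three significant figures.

121 mg/L

After input A: C = (1.7·56 + 0.072·440) / 1.772 = 71.6 mg/L.
120 L/s = 0.12 m³/s.
After input B: C = (1.772·71.6 + 0.12·850) / 1.892 = 121 mg/L.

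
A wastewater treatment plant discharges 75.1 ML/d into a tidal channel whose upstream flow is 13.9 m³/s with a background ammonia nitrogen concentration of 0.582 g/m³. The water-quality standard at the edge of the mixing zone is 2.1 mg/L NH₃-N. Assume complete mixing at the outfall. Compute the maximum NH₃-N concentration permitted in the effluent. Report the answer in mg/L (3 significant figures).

75.1 ML/d = 0.8692 m³/s.
Mass balance: 2.1·14.77 = 0.8692·Cₑ + 13.9·0.582.
Cₑ = (31.02 − 8.09) / 0.8692 = 26.38 mg/L.

26.4 mg/L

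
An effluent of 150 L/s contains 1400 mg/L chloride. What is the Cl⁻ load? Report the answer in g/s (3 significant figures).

210 g/s

150 L/s = 0.15 m³/s.
Mass flux = Q·C = 0.15 m³/s × 1400 g/m³ = 210 g/s.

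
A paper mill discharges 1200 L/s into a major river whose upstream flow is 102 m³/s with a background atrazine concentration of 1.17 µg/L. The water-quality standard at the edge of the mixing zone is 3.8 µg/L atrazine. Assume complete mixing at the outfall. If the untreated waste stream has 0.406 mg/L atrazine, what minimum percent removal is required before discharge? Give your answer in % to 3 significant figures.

1200 L/s = 1.2 m³/s.
1.17 µg/L = 0.00117 mg/L.
3.8 µg/L = 0.0038 mg/L.
Mass balance: 0.0038·103.2 = 1.2·Cₑ + 102·0.00117.
Cₑ = (0.3922 − 0.1193) / 1.2 = 0.2274 mg/L.
Required removal = 1 − 0.2274/0.406 = 44 %.

44.0 %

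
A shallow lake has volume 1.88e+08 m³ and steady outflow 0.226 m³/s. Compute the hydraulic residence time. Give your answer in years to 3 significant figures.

26.4 yr

Q = 0.226 m³/s × 3.156e+07 s/yr = 7.132e+06 m³/yr.
Hydraulic residence time τ = V/Q = 1.88e+08/7.132e+06 = 26.36 yr.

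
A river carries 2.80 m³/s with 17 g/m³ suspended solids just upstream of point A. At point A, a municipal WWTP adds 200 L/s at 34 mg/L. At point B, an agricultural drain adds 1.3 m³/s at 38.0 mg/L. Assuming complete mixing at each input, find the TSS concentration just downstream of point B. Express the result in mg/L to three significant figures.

24.1 mg/L

200 L/s = 0.2 m³/s.
After input A: C = (2.8·17 + 0.2·34) / 3 = 18.13 mg/L.
After input B: C = (3·18.13 + 1.3·38) / 4.3 = 24.14 mg/L.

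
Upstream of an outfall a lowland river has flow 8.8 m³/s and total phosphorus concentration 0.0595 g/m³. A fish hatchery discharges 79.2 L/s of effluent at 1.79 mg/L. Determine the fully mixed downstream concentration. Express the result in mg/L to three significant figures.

0.0749 mg/L

79.2 L/s = 0.0792 m³/s.
By mass balance at complete mixing, C = (0.0792·1.79 + 8.8·0.0595) / (0.0792 + 8.8) = 0.6654/8.879 = 0.07494 mg/L.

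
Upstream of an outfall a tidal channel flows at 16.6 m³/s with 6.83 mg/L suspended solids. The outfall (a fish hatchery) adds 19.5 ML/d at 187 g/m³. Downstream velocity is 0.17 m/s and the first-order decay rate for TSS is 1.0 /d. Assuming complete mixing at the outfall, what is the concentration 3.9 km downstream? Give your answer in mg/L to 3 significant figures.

7.09 mg/L

19.5 ML/d = 0.2257 m³/s.
After complete mixing, C₀ = (0.2257·187 + 16.6·6.83) / 16.83 = 9.247 mg/L.
Travel time t = 3900 m / 0.17 m/s = 2.294e+04 s = 0.2655 d.
C = 9.247·exp(−1.0·0.2655) = 9.247·0.7668 = 7.09 mg/L.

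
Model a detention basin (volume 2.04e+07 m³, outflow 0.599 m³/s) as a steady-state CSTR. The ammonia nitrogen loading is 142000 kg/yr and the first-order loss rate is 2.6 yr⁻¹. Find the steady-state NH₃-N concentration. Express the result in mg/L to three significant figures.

Outflow Q = 0.599 m³/s × 3.156e+07 s/yr = 1.89e+07 m³/yr.
Steady-state CSTR mass balance: W = Q·C + k·V·C, so C = W/(Q + kV).
Q + kV = 1.89e+07 + 2.6·2.04e+07 = 7.194e+07 m³/yr.
C = 142000/7.194e+07 = 0.001974 kg/m³ = 1.974 mg/L.

1.97 mg/L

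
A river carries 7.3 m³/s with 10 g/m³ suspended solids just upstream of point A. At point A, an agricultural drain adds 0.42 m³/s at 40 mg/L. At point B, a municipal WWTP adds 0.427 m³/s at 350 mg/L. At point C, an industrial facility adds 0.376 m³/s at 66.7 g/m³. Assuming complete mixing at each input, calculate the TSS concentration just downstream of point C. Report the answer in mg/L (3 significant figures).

31.0 mg/L

After input A: C = (7.3·10 + 0.42·40) / 7.72 = 11.63 mg/L.
After input B: C = (7.72·11.63 + 0.427·350) / 8.147 = 29.37 mg/L.
After input C: C = (8.147·29.37 + 0.376·66.7) / 8.523 = 31.01 mg/L.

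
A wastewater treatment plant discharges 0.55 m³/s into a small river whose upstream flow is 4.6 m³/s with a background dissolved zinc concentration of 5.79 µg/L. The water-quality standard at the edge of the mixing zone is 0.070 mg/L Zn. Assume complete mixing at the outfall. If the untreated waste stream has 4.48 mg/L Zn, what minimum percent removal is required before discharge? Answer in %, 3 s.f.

5.79 µg/L = 0.00579 mg/L.
Mass balance: 0.07·5.15 = 0.55·Cₑ + 4.6·0.00579.
Cₑ = (0.3605 − 0.02663) / 0.55 = 0.607 mg/L.
Required removal = 1 − 0.607/4.48 = 86.45 %.

86.5 %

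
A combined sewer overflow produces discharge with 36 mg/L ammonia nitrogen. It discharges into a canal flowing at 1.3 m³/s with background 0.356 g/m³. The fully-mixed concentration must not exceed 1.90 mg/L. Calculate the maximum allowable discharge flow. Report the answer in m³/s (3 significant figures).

0.0589 m³/s

Mass balance at complete mixing: C_std·(Q_w + Q_r) = Q_w·C_e + Q_r·C_b.
Rearranging, Q_w = Q_r·(C_std − C_b)/(C_e − C_std) = 1.3·(1.9 − 0.356) / (36 − 1.9) = 0.05886 m³/s.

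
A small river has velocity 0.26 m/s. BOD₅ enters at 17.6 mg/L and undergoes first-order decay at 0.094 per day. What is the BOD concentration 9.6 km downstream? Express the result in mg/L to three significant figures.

Travel time t = 9.6 km / 0.26 m/s = 9600/0.26 = 3.692e+04 s = 0.4274 d.
First-order decay: C = 17.6·exp(−0.094·0.4274) = 17.6·0.9606 = 16.91 mg/L.

16.9 mg/L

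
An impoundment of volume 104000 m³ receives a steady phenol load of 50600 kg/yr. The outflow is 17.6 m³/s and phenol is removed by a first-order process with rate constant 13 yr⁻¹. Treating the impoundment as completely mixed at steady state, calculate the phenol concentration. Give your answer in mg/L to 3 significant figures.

0.0909 mg/L

Outflow Q = 17.6 m³/s × 3.156e+07 s/yr = 5.554e+08 m³/yr.
Steady-state CSTR mass balance: W = Q·C + k·V·C, so C = W/(Q + kV).
Q + kV = 5.554e+08 + 13·104000 = 5.568e+08 m³/yr.
C = 50600/5.568e+08 = 9.088e-05 kg/m³ = 0.09088 mg/L.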